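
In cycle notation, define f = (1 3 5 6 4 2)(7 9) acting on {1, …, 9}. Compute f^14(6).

2

6 lies in the 6-cycle (1 3 5 6 4 2).
Since the cycle has length 6, f^14 acts on it the same as f^2 (14 mod 6 = 2).
Stepping 2 places around the cycle: 6 → 4 → 2.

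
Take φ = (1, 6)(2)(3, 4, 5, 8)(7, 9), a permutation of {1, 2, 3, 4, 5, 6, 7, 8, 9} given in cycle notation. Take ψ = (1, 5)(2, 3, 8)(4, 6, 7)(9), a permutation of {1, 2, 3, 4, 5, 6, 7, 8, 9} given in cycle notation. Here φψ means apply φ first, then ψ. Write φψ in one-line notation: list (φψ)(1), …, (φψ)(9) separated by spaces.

For each element, apply φ then ψ: 1 → 6 → 7; 2 → 2 → 3; 3 → 4 → 6; 4 → 5 → 1; 5 → 8 → 2; 6 → 1 → 5; 7 → 9 → 9; 8 → 3 → 8; 9 → 7 → 4.
Collecting the images, φψ = [7 3 6 1 2 5 9 8 4].

7 3 6 1 2 5 9 8 4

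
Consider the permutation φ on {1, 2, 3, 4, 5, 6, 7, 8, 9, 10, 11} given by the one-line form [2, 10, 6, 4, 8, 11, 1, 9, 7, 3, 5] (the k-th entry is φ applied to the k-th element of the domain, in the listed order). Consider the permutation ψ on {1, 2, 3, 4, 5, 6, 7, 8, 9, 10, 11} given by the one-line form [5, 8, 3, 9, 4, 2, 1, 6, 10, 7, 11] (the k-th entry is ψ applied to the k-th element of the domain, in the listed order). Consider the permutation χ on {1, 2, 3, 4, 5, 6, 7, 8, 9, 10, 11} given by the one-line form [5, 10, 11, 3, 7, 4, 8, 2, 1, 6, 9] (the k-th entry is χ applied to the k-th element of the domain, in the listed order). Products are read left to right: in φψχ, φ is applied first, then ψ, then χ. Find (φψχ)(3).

(φψχ)(3) = χ(ψ(φ(3))). φ(3) = 6, then ψ(6) = 2, then χ(2) = 10, so the result is 10.

10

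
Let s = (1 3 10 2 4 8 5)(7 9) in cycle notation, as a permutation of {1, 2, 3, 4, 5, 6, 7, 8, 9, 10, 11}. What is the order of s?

14

The disjoint cycles have lengths 7, 2, 1, 1.
Since disjoint cycles commute, ord(s) = lcm(7, 2) = 14.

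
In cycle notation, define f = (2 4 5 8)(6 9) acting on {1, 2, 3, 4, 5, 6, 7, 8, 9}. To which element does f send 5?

Within (2 4 5 8), 5 ↦ 8.

8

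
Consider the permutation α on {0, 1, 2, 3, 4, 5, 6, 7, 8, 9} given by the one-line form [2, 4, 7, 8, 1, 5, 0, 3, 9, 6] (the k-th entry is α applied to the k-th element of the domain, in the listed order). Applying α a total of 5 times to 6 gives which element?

8

Tracing 6 → 0 → … returns to 6 after 7 steps, so 6 lies in a 7-cycle (0, 2, 7, 3, 8, 9, 6).
Advancing 5 steps from 6: 6 → 0 → 2 → 7 → 3 → 8.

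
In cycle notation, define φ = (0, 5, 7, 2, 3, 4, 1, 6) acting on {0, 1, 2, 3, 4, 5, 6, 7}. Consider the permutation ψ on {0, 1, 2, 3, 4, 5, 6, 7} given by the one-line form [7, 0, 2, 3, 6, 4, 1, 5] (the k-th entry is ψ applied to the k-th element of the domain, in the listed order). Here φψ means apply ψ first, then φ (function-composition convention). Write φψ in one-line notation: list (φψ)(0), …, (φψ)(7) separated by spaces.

Chase each element through ψ then φ: 0 → 7 → 2; 1 → 0 → 5; 2 → 2 → 3; 3 → 3 → 4; 4 → 6 → 0; 5 → 4 → 1; 6 → 1 → 6; 7 → 5 → 7.
Collecting the images, φψ = [2 5 3 4 0 1 6 7].

2 5 3 4 0 1 6 7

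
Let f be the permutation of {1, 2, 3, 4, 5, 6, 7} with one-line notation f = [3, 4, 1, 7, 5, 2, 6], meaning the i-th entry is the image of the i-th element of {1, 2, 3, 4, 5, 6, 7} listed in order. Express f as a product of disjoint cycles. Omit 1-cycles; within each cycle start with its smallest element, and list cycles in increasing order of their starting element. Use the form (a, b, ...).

Start at 1 and follow images: 1 → 3 → 1, giving the cycle (1, 3).
Repeating from the next unused element and collecting all non-trivial cycles gives (1, 3)(2, 4, 7, 6).

(1, 3)(2, 4, 7, 6)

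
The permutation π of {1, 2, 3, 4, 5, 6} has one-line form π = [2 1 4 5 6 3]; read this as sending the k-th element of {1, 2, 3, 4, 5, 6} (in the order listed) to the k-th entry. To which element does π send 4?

5

4 is element number 4 of the domain, and entry number 4 of the one-line form is 5, so π(4) = 5.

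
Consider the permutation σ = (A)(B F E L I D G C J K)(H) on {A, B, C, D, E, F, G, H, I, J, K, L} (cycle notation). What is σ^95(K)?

K lies in the 10-cycle (B F E L I D G C J K).
Powers repeat with period 10 on this cycle, and 95 mod 10 = 5, so σ^95(K) = σ^5(K).
Stepping 5 places around the cycle: K → B → F → E → L → I.

I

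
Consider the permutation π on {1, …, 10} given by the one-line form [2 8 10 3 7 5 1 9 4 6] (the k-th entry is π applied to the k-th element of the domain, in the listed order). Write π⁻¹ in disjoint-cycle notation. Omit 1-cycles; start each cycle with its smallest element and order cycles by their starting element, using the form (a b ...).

The cycle decomposition of π is (1 2 8 9 4 3 10 6 5 7).
The inverse reverses every cycle; in canonical form, π⁻¹ = (1 7 5 6 10 3 4 9 8 2).

(1 7 5 6 10 3 4 9 8 2)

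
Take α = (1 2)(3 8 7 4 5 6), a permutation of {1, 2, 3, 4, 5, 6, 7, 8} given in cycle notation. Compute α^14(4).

6

4 lies in the 6-cycle (3 8 7 4 5 6).
On a 6-cycle, α^6 is the identity, so α^14 = α^2 there (14 ≡ 2 mod 6).
Advancing 2 steps from 4: 4 → 5 → 6.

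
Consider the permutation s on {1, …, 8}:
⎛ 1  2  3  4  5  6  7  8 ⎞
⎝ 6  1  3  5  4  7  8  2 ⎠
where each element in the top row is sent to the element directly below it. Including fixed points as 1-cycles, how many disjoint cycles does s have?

3

The cycle decomposition is (1, 6, 7, 8, 2)(3)(4, 5), which has 3 cycles (counting 1-cycles).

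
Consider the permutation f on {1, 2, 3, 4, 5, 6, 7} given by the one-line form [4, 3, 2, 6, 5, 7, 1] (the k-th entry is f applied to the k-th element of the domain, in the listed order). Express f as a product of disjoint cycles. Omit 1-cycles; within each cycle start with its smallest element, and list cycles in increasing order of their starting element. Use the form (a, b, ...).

Iterating f from 1 gives 1 → 4 → 6 → 7 → 1; that is the 4-cycle (1, 4, 6, 7).
Repeating from the next unused element and collecting all non-trivial cycles gives (1, 4, 6, 7)(2, 3).

(1, 4, 6, 7)(2, 3)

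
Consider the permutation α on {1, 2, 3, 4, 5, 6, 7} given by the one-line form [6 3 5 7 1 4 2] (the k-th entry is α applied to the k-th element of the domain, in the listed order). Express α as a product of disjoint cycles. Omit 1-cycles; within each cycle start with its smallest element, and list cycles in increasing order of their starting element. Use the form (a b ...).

From 1: 1 → 6 → 4 → 7 → 2 → 3 → 5 → 1, closing the cycle (1 6 4 7 2 3 5).
Continuing from each remaining unvisited element yields (1 6 4 7 2 3 5).

(1 6 4 7 2 3 5)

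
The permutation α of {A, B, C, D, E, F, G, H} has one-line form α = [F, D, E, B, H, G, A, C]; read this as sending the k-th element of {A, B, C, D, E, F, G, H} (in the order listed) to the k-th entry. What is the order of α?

6

Decomposing into disjoint cycles gives cycle lengths 3, 3, 2.
The order is lcm(3, 3, 2) = 6.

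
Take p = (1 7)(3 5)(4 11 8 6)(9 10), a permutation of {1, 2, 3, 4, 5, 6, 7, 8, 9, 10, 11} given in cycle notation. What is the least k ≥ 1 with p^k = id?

4

The cycle type of p is (4, 2, 2, 2, 1).
The order is lcm(4, 2, 2, 2) = 4.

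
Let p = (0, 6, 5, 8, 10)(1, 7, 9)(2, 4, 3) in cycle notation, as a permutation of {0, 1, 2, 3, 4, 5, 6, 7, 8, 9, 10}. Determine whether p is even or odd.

even

The cycle lengths are 5, 3, 3.
A cycle of length ℓ contributes ℓ−1 transpositions, so p is a product of 4 + 2 + 2 = 8 transpositions — even.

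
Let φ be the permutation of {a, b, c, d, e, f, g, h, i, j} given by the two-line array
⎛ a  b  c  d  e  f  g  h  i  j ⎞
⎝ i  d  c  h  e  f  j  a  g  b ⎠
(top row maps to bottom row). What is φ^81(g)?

h

Tracing g → j → … returns to g after 7 steps, so g lies in a 7-cycle (a i g j b d h).
Powers repeat with period 7 on this cycle, and 81 mod 7 = 4, so φ^81(g) = φ^4(g).
Advancing 4 steps from g: g → j → b → d → h.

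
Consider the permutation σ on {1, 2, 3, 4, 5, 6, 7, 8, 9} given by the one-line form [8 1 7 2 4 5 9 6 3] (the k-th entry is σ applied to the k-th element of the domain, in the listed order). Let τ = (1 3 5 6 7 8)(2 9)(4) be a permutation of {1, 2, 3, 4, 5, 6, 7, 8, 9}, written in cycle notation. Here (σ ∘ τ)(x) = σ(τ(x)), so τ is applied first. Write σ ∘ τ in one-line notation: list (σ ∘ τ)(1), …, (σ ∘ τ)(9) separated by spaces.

7 3 4 2 5 9 6 8 1

Chase each element through τ then σ: 1 → 3 → 7; 2 → 9 → 3; 3 → 5 → 4; 4 → 4 → 2; 5 → 6 → 5; 6 → 7 → 9; 7 → 8 → 6; 8 → 1 → 8; 9 → 2 → 1.
So σ ∘ τ in one-line form is 7 3 4 2 5 9 6 8 1.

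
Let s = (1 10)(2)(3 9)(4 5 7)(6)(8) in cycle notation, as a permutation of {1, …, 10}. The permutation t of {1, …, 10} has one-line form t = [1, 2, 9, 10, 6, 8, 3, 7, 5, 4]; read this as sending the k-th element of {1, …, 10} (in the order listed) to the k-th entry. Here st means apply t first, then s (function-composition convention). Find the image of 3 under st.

3

(st)(3) = s(t(3)). t(3) = 9, then s(9) = 3. So (st)(3) = 3.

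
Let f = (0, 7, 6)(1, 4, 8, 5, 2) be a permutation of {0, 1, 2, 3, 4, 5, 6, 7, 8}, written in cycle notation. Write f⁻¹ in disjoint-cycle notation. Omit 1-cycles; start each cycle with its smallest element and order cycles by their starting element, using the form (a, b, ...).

(0, 6, 7)(1, 2, 5, 8, 4)

The inverse reverses each cycle.
Reversing each cycle of f and rotating so the smallest element leads gives (0, 6, 7)(1, 2, 5, 8, 4).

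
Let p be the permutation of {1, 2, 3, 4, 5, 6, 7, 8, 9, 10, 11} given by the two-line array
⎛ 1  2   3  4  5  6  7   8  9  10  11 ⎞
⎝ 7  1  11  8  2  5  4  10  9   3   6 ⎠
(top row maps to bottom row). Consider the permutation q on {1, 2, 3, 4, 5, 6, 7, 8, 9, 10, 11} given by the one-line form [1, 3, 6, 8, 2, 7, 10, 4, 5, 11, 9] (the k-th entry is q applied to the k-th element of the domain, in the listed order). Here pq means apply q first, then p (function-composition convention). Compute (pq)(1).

7

q(1) = 1, then p(1) = 7; composing gives (pq)(1) = 7.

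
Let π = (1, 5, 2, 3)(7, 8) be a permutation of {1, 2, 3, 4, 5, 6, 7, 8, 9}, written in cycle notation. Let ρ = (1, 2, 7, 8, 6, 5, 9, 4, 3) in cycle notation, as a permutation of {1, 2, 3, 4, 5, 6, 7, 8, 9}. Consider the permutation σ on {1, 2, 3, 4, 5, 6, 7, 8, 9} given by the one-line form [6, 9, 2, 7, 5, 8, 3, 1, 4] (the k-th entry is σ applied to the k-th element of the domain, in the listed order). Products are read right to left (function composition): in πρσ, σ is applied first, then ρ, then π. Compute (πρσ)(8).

3

Chase 8: σ(8) = 1; ρ(1) = 2; π(2) = 3. Hence (πρσ)(8) = 3.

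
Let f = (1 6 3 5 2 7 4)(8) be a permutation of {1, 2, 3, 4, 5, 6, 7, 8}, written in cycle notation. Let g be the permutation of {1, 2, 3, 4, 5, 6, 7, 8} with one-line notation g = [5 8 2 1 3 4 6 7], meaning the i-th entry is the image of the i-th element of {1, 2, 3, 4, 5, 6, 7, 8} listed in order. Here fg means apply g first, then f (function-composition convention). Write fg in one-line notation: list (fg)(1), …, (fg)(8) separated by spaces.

2 8 7 6 5 1 3 4

(fg)(x) = f(g(x)). Computing each image: f(g(1)) = f(5) = 2, f(g(2)) = f(8) = 8, f(g(3)) = f(2) = 7, f(g(4)) = f(1) = 6, f(g(5)) = f(3) = 5, f(g(6)) = f(4) = 1, f(g(7)) = f(6) = 3, f(g(8)) = f(7) = 4.
Hence fg = [2 8 7 6 5 1 3 4].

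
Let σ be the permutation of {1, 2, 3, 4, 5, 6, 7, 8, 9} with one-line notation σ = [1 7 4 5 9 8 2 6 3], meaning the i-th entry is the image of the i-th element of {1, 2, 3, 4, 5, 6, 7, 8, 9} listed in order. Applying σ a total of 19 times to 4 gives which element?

Tracing 4 → 5 → … returns to 4 after 4 steps, so 4 lies in a 4-cycle (3, 4, 5, 9).
Powers repeat with period 4 on this cycle, and 19 mod 4 = 3, so σ^19(4) = σ^3(4).
Stepping 3 places around the cycle: 4 → 5 → 9 → 3.

3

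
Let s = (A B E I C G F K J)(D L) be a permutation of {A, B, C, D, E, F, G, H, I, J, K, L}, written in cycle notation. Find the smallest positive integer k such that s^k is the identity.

The disjoint cycles have lengths 9, 2, 1.
The order is lcm(9, 2) = 18.

18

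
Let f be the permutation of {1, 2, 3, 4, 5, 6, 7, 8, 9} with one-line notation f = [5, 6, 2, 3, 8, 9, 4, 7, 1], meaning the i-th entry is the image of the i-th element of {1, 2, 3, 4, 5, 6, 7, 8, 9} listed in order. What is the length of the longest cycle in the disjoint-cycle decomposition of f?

Decomposing into disjoint cycles gives (1 5 8 7 4 3 2 6 9); the longest has length 9.

9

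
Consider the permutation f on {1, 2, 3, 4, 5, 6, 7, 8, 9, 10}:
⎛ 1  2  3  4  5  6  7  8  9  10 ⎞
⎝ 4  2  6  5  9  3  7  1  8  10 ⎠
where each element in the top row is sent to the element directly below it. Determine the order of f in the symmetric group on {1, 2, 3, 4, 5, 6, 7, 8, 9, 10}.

Decomposing into disjoint cycles gives cycle lengths 5, 2, 1, 1, 1.
The order of f is the least common multiple of its cycle lengths: lcm(5, 2) = 10.

10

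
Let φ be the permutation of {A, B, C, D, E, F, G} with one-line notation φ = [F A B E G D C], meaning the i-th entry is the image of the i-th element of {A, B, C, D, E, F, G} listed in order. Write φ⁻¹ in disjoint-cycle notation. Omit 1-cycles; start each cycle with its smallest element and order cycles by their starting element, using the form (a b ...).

The cycle decomposition of φ is (A F D E G C B).
Reversing each cycle (and rotating so the smallest element leads) gives φ⁻¹ = (A B C G E D F).

(A B C G E D F)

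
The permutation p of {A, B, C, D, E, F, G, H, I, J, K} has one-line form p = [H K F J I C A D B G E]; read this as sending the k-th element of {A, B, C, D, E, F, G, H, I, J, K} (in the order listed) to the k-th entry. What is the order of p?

The disjoint-cycle form of p has cycle lengths 5, 4, 2.
The order of p is the least common multiple of its cycle lengths: lcm(5, 4, 2) = 20.

20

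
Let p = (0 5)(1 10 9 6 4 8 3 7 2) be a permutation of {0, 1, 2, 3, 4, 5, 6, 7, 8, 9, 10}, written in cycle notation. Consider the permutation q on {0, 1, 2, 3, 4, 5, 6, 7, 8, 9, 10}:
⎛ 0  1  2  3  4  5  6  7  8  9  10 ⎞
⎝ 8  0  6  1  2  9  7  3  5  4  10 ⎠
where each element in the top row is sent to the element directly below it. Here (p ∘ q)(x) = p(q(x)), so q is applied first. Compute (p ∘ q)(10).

First apply q: q(10) = 10, then p(10) = 9. Thus (p ∘ q)(10) = 9.

9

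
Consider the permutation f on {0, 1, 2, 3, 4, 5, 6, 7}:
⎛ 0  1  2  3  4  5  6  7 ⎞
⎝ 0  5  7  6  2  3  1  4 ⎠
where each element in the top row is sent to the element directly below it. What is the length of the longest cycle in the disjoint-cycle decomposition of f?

Decomposing into disjoint cycles gives (1 5 3 6)(2 7 4); the longest has length 4.

4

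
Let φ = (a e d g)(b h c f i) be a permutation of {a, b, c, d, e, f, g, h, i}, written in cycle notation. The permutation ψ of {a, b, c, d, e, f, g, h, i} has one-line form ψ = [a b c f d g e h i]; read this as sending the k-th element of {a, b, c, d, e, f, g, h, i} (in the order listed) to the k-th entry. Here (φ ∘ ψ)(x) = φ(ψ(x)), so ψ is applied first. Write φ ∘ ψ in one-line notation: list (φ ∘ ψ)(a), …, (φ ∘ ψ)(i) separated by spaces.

Chase each element through ψ then φ: a → a → e; b → b → h; c → c → f; d → f → i; e → d → g; f → g → a; g → e → d; h → h → c; i → i → b.
So φ ∘ ψ in one-line form is e h f i g a d c b.

e h f i g a d c b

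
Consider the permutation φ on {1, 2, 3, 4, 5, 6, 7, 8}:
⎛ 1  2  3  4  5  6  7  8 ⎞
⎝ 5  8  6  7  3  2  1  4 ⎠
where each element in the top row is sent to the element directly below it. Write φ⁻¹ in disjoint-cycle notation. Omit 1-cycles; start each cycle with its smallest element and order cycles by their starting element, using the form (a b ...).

First write φ in disjoint cycles: (1 5 3 6 2 8 4 7).
The inverse reverses every cycle; in canonical form, φ⁻¹ = (1 7 4 8 2 6 3 5).

(1 7 4 8 2 6 3 5)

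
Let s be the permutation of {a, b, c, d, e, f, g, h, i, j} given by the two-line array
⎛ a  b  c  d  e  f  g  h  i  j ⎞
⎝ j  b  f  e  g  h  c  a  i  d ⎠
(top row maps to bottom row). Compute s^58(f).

a

Tracing f → h → … returns to f after 8 steps, so f lies in an 8-cycle (a, j, d, e, g, c, f, h).
On an 8-cycle, s^8 is the identity, so s^58 = s^2 there (58 ≡ 2 mod 8).
Advancing 2 steps from f: f → h → a.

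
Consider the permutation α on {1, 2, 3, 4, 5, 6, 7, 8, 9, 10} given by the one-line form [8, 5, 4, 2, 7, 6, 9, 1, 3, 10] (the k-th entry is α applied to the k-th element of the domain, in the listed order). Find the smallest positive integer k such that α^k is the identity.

Decomposing into disjoint cycles gives cycle lengths 6, 2, 1, 1.
Since disjoint cycles commute, ord(α) = lcm(6, 2) = 6.

6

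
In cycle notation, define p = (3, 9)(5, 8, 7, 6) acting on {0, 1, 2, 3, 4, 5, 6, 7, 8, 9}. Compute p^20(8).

8

8 lies in the 4-cycle (5, 8, 7, 6).
Since the cycle has length 4, p^20 acts on it the same as p^0 (20 mod 4 = 0).
So p^20(8) = 8.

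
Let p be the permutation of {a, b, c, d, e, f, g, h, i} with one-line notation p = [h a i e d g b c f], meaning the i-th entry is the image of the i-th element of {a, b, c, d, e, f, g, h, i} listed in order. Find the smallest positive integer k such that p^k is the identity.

Writing p as disjoint cycles, the cycle lengths are 7, 2.
The order is lcm(7, 2) = 14.

14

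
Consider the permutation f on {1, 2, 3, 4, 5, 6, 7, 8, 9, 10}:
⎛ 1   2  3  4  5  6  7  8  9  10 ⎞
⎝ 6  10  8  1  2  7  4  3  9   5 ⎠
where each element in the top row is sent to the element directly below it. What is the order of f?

12

Writing f as disjoint cycles, the cycle lengths are 4, 3, 2, 1.
The order of f is the least common multiple of its cycle lengths: lcm(4, 3, 2) = 12.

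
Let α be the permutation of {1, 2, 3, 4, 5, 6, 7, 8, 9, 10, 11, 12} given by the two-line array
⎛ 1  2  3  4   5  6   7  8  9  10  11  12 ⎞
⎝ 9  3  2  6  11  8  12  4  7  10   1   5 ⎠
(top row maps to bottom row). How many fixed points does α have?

The fixed points (elements with α(x) = x) are {10}, so there is 1.

1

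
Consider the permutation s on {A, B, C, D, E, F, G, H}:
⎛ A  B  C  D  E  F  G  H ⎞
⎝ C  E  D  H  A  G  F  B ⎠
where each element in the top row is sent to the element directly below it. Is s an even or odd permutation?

In disjoint-cycle form the cycle lengths are 6, 2.
A cycle of length ℓ contributes ℓ−1 transpositions, so s is a product of 5 + 1 = 6 transpositions — even.

even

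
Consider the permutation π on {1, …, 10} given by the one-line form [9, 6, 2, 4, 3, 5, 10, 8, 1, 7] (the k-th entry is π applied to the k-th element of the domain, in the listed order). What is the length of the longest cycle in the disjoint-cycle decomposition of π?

4

Decomposing into disjoint cycles gives (1 9)(2 6 5 3)(7 10); the longest has length 4.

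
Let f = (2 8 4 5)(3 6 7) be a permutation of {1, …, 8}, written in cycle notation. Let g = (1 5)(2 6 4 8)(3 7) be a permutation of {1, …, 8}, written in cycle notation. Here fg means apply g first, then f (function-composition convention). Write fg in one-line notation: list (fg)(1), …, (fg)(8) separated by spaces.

For each element, apply g then f: 1 → 5 → 2; 2 → 6 → 7; 3 → 7 → 3; 4 → 8 → 4; 5 → 1 → 1; 6 → 4 → 5; 7 → 3 → 6; 8 → 2 → 8.
So fg in one-line form is 2 7 3 4 1 5 6 8.

2 7 3 4 1 5 6 8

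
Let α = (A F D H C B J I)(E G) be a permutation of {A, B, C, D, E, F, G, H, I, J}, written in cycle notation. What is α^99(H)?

J

H lies in the 8-cycle (A F D H C B J I).
Powers repeat with period 8 on this cycle, and 99 mod 8 = 3, so α^99(H) = α^3(H).
Stepping 3 places around the cycle: H → C → B → J.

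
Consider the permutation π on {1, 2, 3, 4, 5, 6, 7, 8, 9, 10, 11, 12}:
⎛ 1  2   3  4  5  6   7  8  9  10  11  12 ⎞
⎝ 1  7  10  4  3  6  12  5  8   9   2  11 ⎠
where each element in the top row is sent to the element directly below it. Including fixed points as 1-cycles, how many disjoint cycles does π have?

The cycle decomposition is (1)(2, 7, 12, 11)(3, 10, 9, 8, 5)(4)(6), which has 5 cycles (counting 1-cycles).

5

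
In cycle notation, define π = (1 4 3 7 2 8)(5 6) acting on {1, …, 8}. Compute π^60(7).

7 lies in the 6-cycle (1 4 3 7 2 8).
Since the cycle has length 6, π^60 acts on it the same as π^0 (60 mod 6 = 0).
So π^60(7) = 7.

7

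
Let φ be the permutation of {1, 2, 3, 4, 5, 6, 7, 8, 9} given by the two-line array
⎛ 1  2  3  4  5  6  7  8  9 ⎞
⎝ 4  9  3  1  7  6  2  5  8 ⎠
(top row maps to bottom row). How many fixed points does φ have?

The fixed points (elements with φ(x) = x) are {3, 6}, so there are 2.

2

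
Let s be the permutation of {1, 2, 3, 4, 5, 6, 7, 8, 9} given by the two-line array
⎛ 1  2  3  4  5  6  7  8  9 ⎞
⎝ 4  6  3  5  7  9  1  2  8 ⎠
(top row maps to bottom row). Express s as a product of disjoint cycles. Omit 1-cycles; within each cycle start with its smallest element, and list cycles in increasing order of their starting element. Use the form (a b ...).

(1 4 5 7)(2 6 9 8)

Start at 1 and follow images: 1 → 4 → 5 → 7 → 1, giving the cycle (1 4 5 7).
Repeating from the next unused element and collecting all non-trivial cycles gives (1 4 5 7)(2 6 9 8).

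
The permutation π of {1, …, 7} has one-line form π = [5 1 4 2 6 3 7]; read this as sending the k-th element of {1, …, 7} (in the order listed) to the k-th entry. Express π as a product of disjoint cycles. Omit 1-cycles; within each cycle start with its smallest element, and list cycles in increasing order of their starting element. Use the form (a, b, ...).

(1, 5, 6, 3, 4, 2)

From 1: 1 → 5 → 6 → 3 → 4 → 2 → 1, closing the cycle (1, 5, 6, 3, 4, 2).
Repeating from the next unused element and collecting all non-trivial cycles gives (1, 5, 6, 3, 4, 2).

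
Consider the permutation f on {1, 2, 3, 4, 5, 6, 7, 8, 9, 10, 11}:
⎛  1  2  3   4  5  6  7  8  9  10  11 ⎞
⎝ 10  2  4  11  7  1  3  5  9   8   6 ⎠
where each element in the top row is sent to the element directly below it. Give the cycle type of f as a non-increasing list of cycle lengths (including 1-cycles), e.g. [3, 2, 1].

[9, 1, 1]

The disjoint cycles are (1 10 8 5 7 3 4 11 6)(2)(9), with lengths 9, 1, 1 in non-increasing order.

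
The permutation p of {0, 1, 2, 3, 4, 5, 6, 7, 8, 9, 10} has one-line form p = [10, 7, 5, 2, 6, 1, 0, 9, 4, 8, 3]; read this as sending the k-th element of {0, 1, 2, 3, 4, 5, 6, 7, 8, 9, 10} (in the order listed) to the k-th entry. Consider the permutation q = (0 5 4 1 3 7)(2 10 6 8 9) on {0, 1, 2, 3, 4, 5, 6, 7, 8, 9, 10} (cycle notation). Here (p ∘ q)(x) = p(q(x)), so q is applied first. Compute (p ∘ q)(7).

10

q(7) = 0, then p(0) = 10; composing gives (p ∘ q)(7) = 10.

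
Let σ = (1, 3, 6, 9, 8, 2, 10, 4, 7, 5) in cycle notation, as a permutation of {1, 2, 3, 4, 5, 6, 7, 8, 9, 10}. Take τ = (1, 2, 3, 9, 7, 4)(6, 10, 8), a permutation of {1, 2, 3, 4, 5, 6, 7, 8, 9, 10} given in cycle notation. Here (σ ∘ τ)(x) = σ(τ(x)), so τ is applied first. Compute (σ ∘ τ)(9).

5

τ(9) = 7, then σ(7) = 5; composing gives (σ ∘ τ)(9) = 5.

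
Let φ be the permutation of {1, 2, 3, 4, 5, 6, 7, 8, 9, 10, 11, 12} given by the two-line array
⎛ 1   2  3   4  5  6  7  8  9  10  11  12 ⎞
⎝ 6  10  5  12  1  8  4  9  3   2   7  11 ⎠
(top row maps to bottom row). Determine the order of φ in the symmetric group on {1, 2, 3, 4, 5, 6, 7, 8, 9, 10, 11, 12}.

Writing φ as disjoint cycles, the cycle lengths are 6, 4, 2.
Since disjoint cycles commute, ord(φ) = lcm(6, 4, 2) = 12.

12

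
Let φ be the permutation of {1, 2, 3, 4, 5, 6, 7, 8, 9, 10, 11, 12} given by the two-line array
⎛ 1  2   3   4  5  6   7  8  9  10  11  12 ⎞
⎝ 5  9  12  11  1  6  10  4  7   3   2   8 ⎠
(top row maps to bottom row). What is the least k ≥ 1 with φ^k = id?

18

The disjoint-cycle form of φ has cycle lengths 9, 2, 1.
The order is lcm(9, 2) = 18.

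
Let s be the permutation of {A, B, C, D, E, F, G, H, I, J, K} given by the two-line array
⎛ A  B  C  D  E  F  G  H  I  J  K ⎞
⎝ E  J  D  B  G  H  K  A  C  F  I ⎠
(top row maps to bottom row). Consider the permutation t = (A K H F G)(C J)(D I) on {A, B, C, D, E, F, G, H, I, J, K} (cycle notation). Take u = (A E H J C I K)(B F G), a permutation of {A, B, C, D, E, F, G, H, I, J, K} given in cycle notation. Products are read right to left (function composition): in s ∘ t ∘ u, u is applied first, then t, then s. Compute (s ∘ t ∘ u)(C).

Chase C: u(C) = I; t(I) = D; s(D) = B. Hence (s ∘ t ∘ u)(C) = B.

B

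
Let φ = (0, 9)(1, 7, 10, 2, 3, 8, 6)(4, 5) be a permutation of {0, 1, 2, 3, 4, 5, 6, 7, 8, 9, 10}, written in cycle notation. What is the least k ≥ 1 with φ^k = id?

The disjoint cycles have lengths 7, 2, 2.
The order is lcm(7, 2, 2) = 14.

14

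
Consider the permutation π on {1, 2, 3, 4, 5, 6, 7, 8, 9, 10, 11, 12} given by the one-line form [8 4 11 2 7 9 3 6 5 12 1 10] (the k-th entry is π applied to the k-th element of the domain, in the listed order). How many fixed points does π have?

No element satisfies π(x) = x, so there are 0 fixed points.

0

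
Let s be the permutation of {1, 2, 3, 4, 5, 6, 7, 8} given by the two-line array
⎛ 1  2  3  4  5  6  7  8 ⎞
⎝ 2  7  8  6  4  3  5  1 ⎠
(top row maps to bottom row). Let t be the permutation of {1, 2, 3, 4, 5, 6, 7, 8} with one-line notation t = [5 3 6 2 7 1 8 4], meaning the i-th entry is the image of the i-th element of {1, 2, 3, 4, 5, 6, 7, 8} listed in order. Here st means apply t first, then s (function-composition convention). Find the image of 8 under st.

6

t(8) = 4, then s(4) = 6; composing gives (st)(8) = 6.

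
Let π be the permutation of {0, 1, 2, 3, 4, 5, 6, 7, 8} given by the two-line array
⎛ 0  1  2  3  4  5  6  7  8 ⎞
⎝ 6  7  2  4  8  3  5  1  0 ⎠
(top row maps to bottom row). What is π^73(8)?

0

Tracing 8 → 0 → … returns to 8 after 6 steps, so 8 lies in a 6-cycle (0, 6, 5, 3, 4, 8).
Since the cycle has length 6, π^73 acts on it the same as π^1 (73 mod 6 = 1).
Advancing 1 step from 8: 8 → 0.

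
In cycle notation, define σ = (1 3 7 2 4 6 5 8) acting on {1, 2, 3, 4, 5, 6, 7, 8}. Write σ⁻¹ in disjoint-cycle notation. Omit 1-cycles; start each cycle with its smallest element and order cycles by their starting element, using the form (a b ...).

If σ sends a → b within a cycle, σ⁻¹ sends b → a; equivalently, reverse each cycle.
After reversing and putting each cycle's least element first, σ⁻¹ = (1 8 5 6 4 2 7 3).

(1 8 5 6 4 2 7 3)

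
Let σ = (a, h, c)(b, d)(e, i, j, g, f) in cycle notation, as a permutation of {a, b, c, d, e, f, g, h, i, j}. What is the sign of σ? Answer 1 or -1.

The cycle lengths are 5, 3, 2.
A cycle of length ℓ contributes ℓ−1 transpositions, so σ is a product of 4 + 2 + 1 = 7 transpositions — odd.

-1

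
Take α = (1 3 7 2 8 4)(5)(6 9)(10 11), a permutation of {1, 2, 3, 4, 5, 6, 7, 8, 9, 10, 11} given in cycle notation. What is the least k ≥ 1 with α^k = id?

The cycle type of α is (6, 2, 2, 1).
The order of α is the least common multiple of its cycle lengths: lcm(6, 2, 2) = 6.

6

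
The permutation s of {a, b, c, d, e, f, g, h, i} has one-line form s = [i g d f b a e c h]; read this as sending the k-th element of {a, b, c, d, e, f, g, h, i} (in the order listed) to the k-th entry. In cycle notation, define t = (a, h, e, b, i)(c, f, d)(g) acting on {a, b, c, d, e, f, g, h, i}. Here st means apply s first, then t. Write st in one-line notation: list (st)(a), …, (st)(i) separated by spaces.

(st)(x) = t(s(x)). Computing each image: t(s(a)) = t(i) = a, t(s(b)) = t(g) = g, t(s(c)) = t(d) = c, t(s(d)) = t(f) = d, t(s(e)) = t(b) = i, t(s(f)) = t(a) = h, t(s(g)) = t(e) = b, t(s(h)) = t(c) = f, t(s(i)) = t(h) = e.
Hence st = [a g c d i h b f e].

a g c d i h b f e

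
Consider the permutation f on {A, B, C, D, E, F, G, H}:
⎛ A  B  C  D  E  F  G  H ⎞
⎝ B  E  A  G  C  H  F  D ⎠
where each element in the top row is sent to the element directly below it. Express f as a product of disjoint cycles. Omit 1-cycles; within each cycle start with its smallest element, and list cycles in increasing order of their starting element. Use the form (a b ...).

Iterating f from A gives A → B → E → C → A; that is the 4-cycle (A B E C).
Repeating from the next unused element and collecting all non-trivial cycles gives (A B E C)(D G F H).

(A B E C)(D G F H)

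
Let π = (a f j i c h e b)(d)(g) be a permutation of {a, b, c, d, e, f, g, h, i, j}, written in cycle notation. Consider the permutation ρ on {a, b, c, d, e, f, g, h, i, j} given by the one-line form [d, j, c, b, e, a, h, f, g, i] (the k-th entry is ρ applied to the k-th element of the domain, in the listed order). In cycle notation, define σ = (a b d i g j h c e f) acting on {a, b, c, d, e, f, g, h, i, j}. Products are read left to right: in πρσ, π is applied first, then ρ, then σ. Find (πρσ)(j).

j

Apply the permutations in order: π(j) = i, then ρ(i) = g, then σ(g) = j. So (πρσ)(j) = j.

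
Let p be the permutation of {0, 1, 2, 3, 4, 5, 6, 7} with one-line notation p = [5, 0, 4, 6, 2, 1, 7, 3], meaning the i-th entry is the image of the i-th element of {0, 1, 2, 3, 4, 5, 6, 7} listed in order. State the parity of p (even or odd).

In disjoint-cycle form the cycle lengths are 3, 3, 2.
A cycle is odd iff its length is even; p has 1 even-length cycle, so sgn(p) = (−1)^1 and p is odd.

odd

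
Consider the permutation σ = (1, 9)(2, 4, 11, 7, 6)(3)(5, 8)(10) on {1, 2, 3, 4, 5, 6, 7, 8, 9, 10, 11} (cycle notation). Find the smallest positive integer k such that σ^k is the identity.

10

The disjoint cycles have lengths 5, 2, 2, 1, 1.
Since disjoint cycles commute, ord(σ) = lcm(5, 2, 2) = 10.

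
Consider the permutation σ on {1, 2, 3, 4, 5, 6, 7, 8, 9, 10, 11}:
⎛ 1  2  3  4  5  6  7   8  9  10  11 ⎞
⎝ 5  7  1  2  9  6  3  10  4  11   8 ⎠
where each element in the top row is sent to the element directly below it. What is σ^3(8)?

Tracing 8 → 10 → … returns to 8 after 3 steps, so 8 lies in a 3-cycle (8 10 11).
On a 3-cycle, σ^3 is the identity, so σ^3 = σ^0 there (3 ≡ 0 mod 3).
So σ^3(8) = 8.

8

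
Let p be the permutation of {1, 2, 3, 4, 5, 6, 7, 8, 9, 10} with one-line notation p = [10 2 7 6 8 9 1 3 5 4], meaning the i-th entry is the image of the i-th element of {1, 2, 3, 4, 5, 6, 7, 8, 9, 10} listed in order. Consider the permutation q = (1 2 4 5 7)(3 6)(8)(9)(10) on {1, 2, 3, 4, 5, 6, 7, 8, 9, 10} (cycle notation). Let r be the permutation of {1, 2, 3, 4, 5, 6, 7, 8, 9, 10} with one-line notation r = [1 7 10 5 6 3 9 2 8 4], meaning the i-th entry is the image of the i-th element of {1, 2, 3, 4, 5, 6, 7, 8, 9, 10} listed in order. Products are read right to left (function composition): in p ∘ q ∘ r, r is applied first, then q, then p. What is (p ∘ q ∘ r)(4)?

(p ∘ q ∘ r)(4) = p(q(r(4))). r(4) = 5, then q(5) = 7, then p(7) = 1, so the result is 1.

1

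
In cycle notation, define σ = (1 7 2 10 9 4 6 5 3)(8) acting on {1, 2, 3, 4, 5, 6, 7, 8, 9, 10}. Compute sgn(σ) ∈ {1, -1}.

1

The cycle lengths are 9, 1.
A cycle of length ℓ contributes ℓ−1 transpositions, so σ is a product of 8 transpositions — even.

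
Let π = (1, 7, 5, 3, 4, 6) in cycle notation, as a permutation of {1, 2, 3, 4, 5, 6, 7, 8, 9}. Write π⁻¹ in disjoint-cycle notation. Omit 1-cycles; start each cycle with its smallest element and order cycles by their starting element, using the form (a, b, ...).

The inverse reverses each cycle.
Reversing each cycle of π and rotating so the smallest element leads gives (1, 6, 4, 3, 5, 7).

(1, 6, 4, 3, 5, 7)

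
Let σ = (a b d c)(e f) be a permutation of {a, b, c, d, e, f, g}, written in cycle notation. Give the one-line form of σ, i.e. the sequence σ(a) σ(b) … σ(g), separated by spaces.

Each element maps to the next entry in its cycle (wrapping to the front): a→b, b→d, c→a, d→c, e→f, f→e, g→g.
Listing these in domain order gives b d a c f e g.

b d a c f e g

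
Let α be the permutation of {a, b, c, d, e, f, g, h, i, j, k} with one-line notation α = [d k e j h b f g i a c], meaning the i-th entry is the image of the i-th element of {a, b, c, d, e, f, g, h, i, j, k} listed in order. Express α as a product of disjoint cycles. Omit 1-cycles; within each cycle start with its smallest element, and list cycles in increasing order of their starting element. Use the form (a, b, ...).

From a: a → d → j → a, closing the cycle (a, d, j).
Continuing from each remaining unvisited element yields (a, d, j)(b, k, c, e, h, g, f).

(a, d, j)(b, k, c, e, h, g, f)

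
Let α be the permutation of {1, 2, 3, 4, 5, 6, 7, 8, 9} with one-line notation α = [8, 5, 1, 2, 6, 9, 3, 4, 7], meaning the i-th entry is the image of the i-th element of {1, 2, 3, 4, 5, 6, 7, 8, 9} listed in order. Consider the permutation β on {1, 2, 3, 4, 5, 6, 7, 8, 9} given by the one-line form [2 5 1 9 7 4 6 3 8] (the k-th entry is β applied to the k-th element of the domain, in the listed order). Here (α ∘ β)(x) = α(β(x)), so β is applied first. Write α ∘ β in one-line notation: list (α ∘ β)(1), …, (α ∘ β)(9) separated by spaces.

For each element, apply β then α: 1 → 2 → 5; 2 → 5 → 6; 3 → 1 → 8; 4 → 9 → 7; 5 → 7 → 3; 6 → 4 → 2; 7 → 6 → 9; 8 → 3 → 1; 9 → 8 → 4.
So α ∘ β in one-line form is 5 6 8 7 3 2 9 1 4.

5 6 8 7 3 2 9 1 4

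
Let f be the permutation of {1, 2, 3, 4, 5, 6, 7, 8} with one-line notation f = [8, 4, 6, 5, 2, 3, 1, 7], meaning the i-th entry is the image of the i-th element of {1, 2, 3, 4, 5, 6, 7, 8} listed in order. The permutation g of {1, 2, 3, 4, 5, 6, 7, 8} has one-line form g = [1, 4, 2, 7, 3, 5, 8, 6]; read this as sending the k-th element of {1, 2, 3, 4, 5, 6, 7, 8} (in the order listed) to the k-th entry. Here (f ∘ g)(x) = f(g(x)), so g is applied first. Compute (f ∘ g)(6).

2

(f ∘ g)(6) = f(g(6)). g(6) = 5, then f(5) = 2. So (f ∘ g)(6) = 2.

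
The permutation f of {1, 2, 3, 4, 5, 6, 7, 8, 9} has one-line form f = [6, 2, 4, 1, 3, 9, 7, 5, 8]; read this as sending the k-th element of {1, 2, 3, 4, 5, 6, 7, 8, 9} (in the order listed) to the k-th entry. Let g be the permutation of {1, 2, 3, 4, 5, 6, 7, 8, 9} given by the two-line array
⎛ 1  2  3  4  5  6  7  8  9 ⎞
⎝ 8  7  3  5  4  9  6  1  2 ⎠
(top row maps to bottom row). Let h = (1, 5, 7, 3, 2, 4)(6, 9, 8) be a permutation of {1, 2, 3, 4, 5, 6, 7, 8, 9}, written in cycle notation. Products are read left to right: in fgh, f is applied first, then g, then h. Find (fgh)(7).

(fgh)(7) = h(g(f(7))). f(7) = 7, then g(7) = 6, then h(6) = 9, so the result is 9.

9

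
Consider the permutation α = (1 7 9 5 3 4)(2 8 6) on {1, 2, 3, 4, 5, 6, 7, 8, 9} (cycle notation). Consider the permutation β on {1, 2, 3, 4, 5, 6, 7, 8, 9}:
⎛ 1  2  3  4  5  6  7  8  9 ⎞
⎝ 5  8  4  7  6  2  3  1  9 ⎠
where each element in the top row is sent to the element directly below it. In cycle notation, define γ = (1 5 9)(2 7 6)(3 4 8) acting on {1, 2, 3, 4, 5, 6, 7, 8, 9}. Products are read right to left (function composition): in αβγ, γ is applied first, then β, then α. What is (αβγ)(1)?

(αβγ)(1) = α(β(γ(1))). γ(1) = 5, then β(5) = 6, then α(6) = 2, so the result is 2.

2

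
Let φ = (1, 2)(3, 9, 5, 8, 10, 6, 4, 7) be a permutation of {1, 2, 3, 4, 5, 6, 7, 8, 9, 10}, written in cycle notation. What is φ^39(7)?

4

7 lies in the 8-cycle (3, 9, 5, 8, 10, 6, 4, 7).
Since the cycle has length 8, φ^39 acts on it the same as φ^7 (39 mod 8 = 7).
Stepping 7 places around the cycle: 7 → 3 → 9 → 5 → 8 → 10 → 6 → 4.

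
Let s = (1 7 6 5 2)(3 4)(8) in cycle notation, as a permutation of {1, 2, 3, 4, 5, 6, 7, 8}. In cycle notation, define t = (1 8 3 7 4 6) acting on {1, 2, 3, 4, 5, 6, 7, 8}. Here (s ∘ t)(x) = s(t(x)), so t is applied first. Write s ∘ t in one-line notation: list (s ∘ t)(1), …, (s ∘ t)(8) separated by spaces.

8 1 6 5 2 7 3 4

(s ∘ t)(x) = s(t(x)). Computing each image: s(t(1)) = s(8) = 8, s(t(2)) = s(2) = 1, s(t(3)) = s(7) = 6, s(t(4)) = s(6) = 5, s(t(5)) = s(5) = 2, s(t(6)) = s(1) = 7, s(t(7)) = s(4) = 3, s(t(8)) = s(3) = 4.
Hence s ∘ t = [8 1 6 5 2 7 3 4].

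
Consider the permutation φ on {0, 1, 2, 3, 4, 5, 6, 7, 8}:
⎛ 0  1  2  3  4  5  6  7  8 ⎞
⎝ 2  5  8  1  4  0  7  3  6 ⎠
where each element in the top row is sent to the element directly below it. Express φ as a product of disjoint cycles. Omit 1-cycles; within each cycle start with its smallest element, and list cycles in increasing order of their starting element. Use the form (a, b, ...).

Start at 0 and follow images: 0 → 2 → 8 → 6 → 7 → 3 → 1 → 5 → 0, giving the cycle (0, 2, 8, 6, 7, 3, 1, 5).
Continuing from each remaining unvisited element yields (0, 2, 8, 6, 7, 3, 1, 5).

(0, 2, 8, 6, 7, 3, 1, 5)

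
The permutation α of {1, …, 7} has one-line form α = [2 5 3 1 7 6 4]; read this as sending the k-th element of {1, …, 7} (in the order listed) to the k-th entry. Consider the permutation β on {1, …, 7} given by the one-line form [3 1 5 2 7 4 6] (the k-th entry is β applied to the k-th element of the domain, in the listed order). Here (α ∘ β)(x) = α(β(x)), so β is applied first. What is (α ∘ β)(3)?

First apply β: β(3) = 5, then α(5) = 7. Thus (α ∘ β)(3) = 7.

7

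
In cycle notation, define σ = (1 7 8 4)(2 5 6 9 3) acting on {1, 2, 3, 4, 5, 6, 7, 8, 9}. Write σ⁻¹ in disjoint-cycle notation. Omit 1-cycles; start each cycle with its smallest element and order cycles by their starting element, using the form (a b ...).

Inverting a permutation written in cycle notation just reverses the order within every cycle.
After reversing and putting each cycle's least element first, σ⁻¹ = (1 4 8 7)(2 3 9 6 5).

(1 4 8 7)(2 3 9 6 5)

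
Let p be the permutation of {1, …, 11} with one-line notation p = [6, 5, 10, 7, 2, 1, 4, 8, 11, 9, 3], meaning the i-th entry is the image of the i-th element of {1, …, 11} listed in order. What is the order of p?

Writing p as disjoint cycles, the cycle lengths are 4, 2, 2, 2, 1.
The order is lcm(4, 2, 2, 2) = 4.

4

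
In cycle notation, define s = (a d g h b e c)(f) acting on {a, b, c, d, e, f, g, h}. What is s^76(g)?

g lies in the 7-cycle (a d g h b e c).
Powers repeat with period 7 on this cycle, and 76 mod 7 = 6, so s^76(g) = s^6(g).
Advancing 6 steps from g: g → h → b → e → c → a → d.

d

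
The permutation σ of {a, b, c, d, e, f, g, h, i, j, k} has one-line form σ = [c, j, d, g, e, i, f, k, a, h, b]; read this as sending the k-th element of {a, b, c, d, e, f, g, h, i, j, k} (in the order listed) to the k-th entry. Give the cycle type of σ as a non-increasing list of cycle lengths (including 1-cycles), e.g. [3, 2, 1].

The disjoint cycles are (a c d g f i)(b j h k)(e), with lengths 6, 4, 1 in non-increasing order.

[6, 4, 1]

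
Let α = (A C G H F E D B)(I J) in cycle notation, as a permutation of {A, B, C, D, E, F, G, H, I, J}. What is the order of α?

8

The cycle type of α is (8, 2).
The order of α is the least common multiple of its cycle lengths: lcm(8, 2) = 8.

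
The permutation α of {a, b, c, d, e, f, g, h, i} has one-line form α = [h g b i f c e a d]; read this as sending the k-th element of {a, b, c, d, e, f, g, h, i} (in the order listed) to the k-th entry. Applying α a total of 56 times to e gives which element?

Tracing e → f → … returns to e after 5 steps, so e lies in a 5-cycle (b g e f c).
On a 5-cycle, α^5 is the identity, so α^56 = α^1 there (56 ≡ 1 mod 5).
Advancing 1 step from e: e → f.

f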